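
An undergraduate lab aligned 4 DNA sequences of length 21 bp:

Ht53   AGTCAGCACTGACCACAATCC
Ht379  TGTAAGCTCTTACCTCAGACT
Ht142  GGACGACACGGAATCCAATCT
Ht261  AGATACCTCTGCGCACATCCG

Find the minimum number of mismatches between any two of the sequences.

Pairwise Hamming distances:
  Ht53 vs Ht379: 8
  Ht53 vs Ht142: 9
  Ht53 vs Ht261: 9
  Ht379 vs Ht142: 13
  Ht379 vs Ht261: 11
  Ht142 vs Ht261: 13
The smallest is 8, between Ht53 and Ht379.

8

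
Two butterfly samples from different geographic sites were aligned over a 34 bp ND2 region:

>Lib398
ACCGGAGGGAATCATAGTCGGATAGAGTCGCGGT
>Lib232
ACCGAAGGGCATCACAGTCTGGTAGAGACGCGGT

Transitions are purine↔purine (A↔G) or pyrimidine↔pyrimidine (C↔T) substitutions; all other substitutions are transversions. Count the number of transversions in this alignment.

3

The sequences differ at positions 5 (G/A, transition), 10 (A/C, transversion), 15 (T/C, transition), 20 (G/T, transversion), 22 (A/G, transition), 28 (T/A, transversion).
Of the 6 differences, 3 transitions and 3 transversions, so the answer is 3.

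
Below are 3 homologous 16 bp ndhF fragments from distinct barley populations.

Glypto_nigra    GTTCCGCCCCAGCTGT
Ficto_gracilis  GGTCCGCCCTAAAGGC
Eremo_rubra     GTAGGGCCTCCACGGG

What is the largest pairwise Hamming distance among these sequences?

Pairwise Hamming distances:
  Glypto_nigra vs Ficto_gracilis: 6
  Glypto_nigra vs Eremo_rubra: 8
  Ficto_gracilis vs Eremo_rubra: 9
The largest is 9, between Ficto_gracilis and Eremo_rubra.

9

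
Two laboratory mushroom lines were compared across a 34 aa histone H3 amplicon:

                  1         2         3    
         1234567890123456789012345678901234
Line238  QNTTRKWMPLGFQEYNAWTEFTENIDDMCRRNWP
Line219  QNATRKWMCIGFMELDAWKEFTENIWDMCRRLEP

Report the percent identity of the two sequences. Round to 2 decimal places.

The sequences differ at positions 3 (T/A), 9 (P/C), 10 (L/I), 13 (Q/M), 15 (Y/L), 16 (N/D), 19 (T/K), 26 (D/W), 32 (N/L), 33 (W/E).
24 of the 34 sites match, so the percent identity is 24/34 × 100 = 70.59%.

70.59%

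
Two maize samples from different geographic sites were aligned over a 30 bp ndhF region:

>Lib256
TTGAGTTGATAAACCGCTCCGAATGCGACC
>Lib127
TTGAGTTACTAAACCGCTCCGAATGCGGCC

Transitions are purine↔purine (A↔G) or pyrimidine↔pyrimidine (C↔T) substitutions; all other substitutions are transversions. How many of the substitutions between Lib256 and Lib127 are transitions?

2

Differing sites — 8:G/A (Ti); 9:A/C (Tv); 28:A/G (Ti).
Of the 3 differences, 2 transitions and 1 transversion, so the answer is 2.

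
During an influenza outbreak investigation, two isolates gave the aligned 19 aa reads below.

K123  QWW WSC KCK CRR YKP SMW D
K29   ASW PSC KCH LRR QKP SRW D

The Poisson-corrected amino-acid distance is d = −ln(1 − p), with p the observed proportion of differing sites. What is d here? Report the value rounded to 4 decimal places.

Mismatches occur at site 1 (Q/A), site 2 (W/S), site 4 (W/P), site 9 (K/H), site 10 (C/L), site 13 (Y/Q), site 17 (M/R).
p = 7/19 = 0.368421.
d = −ln(1 − 0.368421) = −ln(0.631579) = 0.4595.

0.4595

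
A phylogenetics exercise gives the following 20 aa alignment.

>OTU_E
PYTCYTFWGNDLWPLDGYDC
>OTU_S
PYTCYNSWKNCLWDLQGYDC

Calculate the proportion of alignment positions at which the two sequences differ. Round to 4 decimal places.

0.3000

Mismatches occur at site 6 (T↔N), site 7 (F↔S), site 9 (G↔K), site 11 (D↔C), site 14 (P↔D), site 16 (D↔Q).
There are 6 differences over 20 sites, so p = 6/20 = 0.3000.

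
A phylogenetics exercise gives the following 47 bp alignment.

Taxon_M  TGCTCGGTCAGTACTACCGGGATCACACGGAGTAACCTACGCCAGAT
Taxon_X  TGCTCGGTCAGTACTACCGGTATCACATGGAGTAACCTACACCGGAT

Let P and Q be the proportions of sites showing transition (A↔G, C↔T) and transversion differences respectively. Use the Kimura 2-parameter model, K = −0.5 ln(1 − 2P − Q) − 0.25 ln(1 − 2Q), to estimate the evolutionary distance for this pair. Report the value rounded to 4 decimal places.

0.0915

Mismatches occur at site 21 (G↔T, transversion), site 28 (C↔T, transition), site 41 (G↔A, transition), site 44 (A↔G, transition).
Of the 4 differences, 3 transitions and 1 transversion over 47 sites: P = 3/47 = 0.063830, Q = 1/47 = 0.021277.
d = −0.5·ln(0.851063) − 0.25·ln(0.957446) = −0.5·(-0.161269) − 0.25·(-0.043486) = 0.0915.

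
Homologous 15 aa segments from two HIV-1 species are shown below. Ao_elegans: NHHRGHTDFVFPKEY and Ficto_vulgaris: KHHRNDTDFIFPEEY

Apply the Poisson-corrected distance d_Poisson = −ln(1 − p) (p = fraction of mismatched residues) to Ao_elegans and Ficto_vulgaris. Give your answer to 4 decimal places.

0.4055

The sequences differ at positions 1 (N/K), 5 (G/N), 6 (H/D), 10 (V/I), 13 (K/E).
p = 5/15 = 0.333333.
d = −ln(1 − 0.333333) = −ln(0.666667) = 0.4055.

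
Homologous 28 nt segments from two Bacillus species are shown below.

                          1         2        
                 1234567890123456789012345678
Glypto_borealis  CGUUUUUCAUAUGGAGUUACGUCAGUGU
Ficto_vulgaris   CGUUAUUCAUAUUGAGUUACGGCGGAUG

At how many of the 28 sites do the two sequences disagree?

7

Mismatches occur at site 5 (U/A), site 13 (G/U), site 22 (U/G), site 24 (A/G), site 26 (U/A), site 27 (G/U), site 28 (U/G).
That gives 7 mismatches out of 28 aligned sites, so the Hamming distance is 7.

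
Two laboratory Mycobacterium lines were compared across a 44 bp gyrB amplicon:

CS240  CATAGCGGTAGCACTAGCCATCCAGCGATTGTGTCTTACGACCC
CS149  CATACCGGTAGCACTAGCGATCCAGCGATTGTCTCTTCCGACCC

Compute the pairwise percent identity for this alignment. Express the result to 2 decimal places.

90.91%

The sequences differ at positions 5 (G/C), 19 (C/G), 33 (G/C), 38 (A/C).
40 of the 44 sites match, so the percent identity is 40/44 × 100 = 90.91%.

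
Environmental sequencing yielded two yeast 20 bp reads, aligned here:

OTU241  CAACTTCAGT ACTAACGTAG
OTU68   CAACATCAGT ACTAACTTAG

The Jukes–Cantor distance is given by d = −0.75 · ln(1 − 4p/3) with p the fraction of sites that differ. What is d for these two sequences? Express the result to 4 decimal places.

0.1073

Differing sites — 5:T/A; 17:G/T.
p = 2/20 = 0.100000.
d = −0.75 · ln(1 − (4/3)·0.100000) = −0.75 · ln(0.866667) = −0.75 · (-0.143100) = 0.1073.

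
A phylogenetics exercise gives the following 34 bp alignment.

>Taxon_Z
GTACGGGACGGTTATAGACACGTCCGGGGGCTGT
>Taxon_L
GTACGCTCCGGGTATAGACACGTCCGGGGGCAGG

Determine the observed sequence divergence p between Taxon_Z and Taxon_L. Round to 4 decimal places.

0.1765

The sequences differ at positions 6 (G/C), 7 (G/T), 8 (A/C), 12 (T/G), 32 (T/A), 34 (T/G).
There are 6 differences over 34 sites, so p = 6/34 = 0.1765.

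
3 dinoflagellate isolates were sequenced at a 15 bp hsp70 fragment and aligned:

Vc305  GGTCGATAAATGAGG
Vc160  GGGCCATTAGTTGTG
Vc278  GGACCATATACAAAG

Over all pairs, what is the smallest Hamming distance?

6

Pairwise Hamming distances:
  Vc305 vs Vc160: 7
  Vc305 vs Vc278: 6
  Vc160 vs Vc278: 8
The smallest is 6, between Vc305 and Vc278.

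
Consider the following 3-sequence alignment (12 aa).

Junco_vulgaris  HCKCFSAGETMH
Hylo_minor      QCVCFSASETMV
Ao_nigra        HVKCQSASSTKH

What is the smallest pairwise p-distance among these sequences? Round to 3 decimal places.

0.333

Pairwise Hamming distances:
  Junco_vulgaris vs Hylo_minor: 4
  Junco_vulgaris vs Ao_nigra: 5
  Hylo_minor vs Ao_nigra: 7
The smallest is 4 mismatches, between Junco_vulgaris and Hylo_minor; p = 4/12 = 0.333.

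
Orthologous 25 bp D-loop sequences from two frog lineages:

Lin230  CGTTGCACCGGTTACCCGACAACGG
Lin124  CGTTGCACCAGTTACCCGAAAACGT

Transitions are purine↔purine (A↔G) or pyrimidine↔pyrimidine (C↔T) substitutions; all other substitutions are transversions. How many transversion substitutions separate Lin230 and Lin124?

Mismatches occur at site 10 (G↔A, transition), site 20 (C↔A, transversion), site 25 (G↔T, transversion).
Of the 3 differences, 1 transition and 2 transversions, so the answer is 2.

2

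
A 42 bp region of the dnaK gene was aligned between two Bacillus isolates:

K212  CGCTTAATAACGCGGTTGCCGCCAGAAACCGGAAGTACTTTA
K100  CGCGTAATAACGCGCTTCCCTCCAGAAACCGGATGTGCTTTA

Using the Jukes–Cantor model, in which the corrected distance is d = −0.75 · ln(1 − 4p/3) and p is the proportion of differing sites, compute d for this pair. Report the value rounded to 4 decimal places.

0.1585

Differing sites — 4:T/G; 15:G/C; 18:G/C; 21:G/T; 34:A/T; 37:A/G.
p = 6/42 = 0.142857.
d = −0.75 · ln(1 − (4/3)·0.142857) = −0.75 · ln(0.809524) = −0.75 · (-0.211309) = 0.1585.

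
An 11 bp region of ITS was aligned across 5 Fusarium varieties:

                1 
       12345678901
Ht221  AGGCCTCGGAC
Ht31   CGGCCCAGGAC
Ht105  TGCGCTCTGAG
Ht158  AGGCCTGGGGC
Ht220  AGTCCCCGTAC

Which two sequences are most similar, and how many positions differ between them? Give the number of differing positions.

Pairwise Hamming distances:
  Ht221 vs Ht31: 3
  Ht221 vs Ht105: 5
  Ht221 vs Ht158: 2
  Ht221 vs Ht220: 3
  Ht31 vs Ht105: 7
  Ht31 vs Ht158: 4
  Ht31 vs Ht220: 4
  Ht105 vs Ht158: 7
  Ht105 vs Ht220: 7
  Ht158 vs Ht220: 5
The smallest is 2, between Ht221 and Ht158.

2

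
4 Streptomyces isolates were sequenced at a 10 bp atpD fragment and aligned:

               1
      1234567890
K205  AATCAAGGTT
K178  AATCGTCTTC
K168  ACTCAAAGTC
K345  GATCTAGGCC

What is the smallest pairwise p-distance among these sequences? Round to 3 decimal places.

Pairwise Hamming distances:
  K205 vs K178: 5
  K205 vs K168: 3
  K205 vs K345: 4
  K178 vs K168: 5
  K178 vs K345: 6
  K168 vs K345: 5
The smallest is 3 mismatches, between K205 and K168; p = 3/10 = 0.300.

0.300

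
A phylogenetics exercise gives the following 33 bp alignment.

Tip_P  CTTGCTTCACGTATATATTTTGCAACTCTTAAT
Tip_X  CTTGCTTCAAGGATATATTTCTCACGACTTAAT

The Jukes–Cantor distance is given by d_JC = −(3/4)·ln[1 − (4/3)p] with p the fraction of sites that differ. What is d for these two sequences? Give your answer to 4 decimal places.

Differing sites — 10:C/A; 12:T/G; 21:T/C; 22:G/T; 25:A/C; 26:C/G; 27:T/A.
p = 7/33 = 0.212121.
d = −0.75 · ln(1 − (4/3)·0.212121) = −0.75 · ln(0.717172) = −0.75 · (-0.332440) = 0.2493.

0.2493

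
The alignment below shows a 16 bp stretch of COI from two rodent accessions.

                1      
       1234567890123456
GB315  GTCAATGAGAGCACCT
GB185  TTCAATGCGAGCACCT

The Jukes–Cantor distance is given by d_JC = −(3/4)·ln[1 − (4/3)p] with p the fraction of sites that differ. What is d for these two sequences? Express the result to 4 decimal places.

Mismatches occur at site 1 (G↔T), site 8 (A↔C).
p = 2/16 = 0.125000.
d = −0.75 · ln(1 − (4/3)·0.125000) = −0.75 · ln(0.833333) = −0.75 · (-0.182322) = 0.1367.

0.1367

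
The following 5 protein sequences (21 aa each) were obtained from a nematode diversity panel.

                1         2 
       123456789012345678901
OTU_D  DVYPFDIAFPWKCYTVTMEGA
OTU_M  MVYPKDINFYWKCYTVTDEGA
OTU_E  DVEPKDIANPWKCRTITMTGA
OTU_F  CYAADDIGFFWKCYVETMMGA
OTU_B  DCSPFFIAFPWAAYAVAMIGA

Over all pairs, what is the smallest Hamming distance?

Pairwise Hamming distances:
  OTU_D vs OTU_M: 5
  OTU_D vs OTU_E: 6
  OTU_D vs OTU_F: 10
  OTU_D vs OTU_B: 8
  OTU_M vs OTU_E: 9
  OTU_M vs OTU_F: 11
  OTU_M vs OTU_B: 13
  OTU_E vs OTU_F: 12
  OTU_E vs OTU_B: 12
  OTU_F vs OTU_B: 14
The smallest is 5, between OTU_D and OTU_M.

5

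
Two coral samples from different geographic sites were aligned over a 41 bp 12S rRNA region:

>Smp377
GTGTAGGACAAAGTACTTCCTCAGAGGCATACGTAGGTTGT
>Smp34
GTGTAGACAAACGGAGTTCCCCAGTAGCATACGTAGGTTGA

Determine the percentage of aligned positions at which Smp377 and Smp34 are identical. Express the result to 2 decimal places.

75.61%

Differing sites — 7:G/A; 8:A/C; 9:C/A; 12:A/C; 14:T/G; 16:C/G; 21:T/C; 25:A/T; 26:G/A; 41:T/A.
31 of the 41 sites match, so the percent identity is 31/41 × 100 = 75.61%.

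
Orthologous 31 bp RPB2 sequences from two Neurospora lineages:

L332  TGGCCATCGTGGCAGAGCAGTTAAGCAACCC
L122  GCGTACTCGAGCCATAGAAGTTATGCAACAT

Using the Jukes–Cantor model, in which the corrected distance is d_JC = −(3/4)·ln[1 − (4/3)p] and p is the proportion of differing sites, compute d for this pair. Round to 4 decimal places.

0.5445

Differing sites — 1:T/G; 2:G/C; 4:C/T; 5:C/A; 6:A/C; 10:T/A; 12:G/C; 15:G/T; 18:C/A; 24:A/T; 30:C/A; 31:C/T.
p = 12/31 = 0.387097.
d = −0.75 · ln(1 − (4/3)·0.387097) = −0.75 · ln(0.483871) = −0.75 · (-0.725937) = 0.5445.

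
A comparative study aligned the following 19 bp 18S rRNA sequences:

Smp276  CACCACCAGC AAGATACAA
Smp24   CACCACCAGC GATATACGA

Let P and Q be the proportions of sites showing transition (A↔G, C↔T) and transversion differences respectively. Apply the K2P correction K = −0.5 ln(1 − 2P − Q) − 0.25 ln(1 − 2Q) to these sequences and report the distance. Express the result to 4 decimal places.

0.1805

Differing sites — 11:A/G (Ti); 13:G/T (Tv); 18:A/G (Ti).
Of the 3 differences, 2 transitions and 1 transversion over 19 sites: P = 2/19 = 0.105263, Q = 1/19 = 0.052632.
d = −0.5·ln(0.736842) − 0.25·ln(0.894736) = −0.5·(-0.305382) − 0.25·(-0.111227) = 0.1805.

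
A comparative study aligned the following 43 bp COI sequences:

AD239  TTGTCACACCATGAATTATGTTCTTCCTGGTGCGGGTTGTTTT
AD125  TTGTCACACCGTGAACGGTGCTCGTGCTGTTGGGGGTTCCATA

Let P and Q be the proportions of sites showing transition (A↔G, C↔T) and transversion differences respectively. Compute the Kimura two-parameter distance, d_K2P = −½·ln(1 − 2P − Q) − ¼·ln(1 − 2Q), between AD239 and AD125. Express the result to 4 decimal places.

Mismatches occur at site 11 (A→G, transition), site 16 (T→C, transition), site 17 (T→G, transversion), site 18 (A→G, transition), site 21 (T→C, transition), site 24 (T→G, transversion), site 26 (C→G, transversion), site 30 (G→T, transversion), site 33 (C→G, transversion), site 39 (G→C, transversion), site 40 (T→C, transition), site 41 (T→A, transversion), site 43 (T→A, transversion).
Of the 13 differences, 5 transitions and 8 transversions over 43 sites: P = 5/43 = 0.116279, Q = 8/43 = 0.186047.
d = −0.5·ln(0.581395) − 0.25·ln(0.627906) = −0.5·(-0.542325) − 0.25·(-0.465365) = 0.3875.

0.3875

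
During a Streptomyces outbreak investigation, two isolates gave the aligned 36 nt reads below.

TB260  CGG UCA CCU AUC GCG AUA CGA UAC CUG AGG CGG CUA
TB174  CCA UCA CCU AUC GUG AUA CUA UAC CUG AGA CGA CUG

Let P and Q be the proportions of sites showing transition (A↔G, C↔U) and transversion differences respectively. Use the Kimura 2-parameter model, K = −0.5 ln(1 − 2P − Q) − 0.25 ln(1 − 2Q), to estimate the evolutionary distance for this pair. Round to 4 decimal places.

0.2322

Mismatches occur at site 2 (G→C, transversion), site 3 (G→A, transition), site 14 (C→U, transition), site 20 (G→U, transversion), site 30 (G→A, transition), site 33 (G→A, transition), site 36 (A→G, transition).
Of the 7 differences, 5 transitions and 2 transversions over 36 sites: P = 5/36 = 0.138889, Q = 2/36 = 0.055556.
d = −0.5·ln(0.666666) − 0.25·ln(0.888888) = −0.5·(-0.405466) − 0.25·(-0.117784) = 0.2322.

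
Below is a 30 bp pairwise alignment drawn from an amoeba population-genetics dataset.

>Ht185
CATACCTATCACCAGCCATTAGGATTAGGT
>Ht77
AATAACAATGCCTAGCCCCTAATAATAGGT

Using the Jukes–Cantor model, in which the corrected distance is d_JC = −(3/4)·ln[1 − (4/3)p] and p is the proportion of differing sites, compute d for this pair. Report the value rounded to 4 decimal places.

0.5034

Mismatches occur at site 1 (C/A), site 5 (C/A), site 7 (T/A), site 10 (C/G), site 11 (A/C), site 13 (C/T), site 18 (A/C), site 19 (T/C), site 22 (G/A), site 23 (G/T), site 25 (T/A).
p = 11/30 = 0.366667.
d = −0.75 · ln(1 − (4/3)·0.366667) = −0.75 · ln(0.511111) = −0.75 · (-0.671168) = 0.5034.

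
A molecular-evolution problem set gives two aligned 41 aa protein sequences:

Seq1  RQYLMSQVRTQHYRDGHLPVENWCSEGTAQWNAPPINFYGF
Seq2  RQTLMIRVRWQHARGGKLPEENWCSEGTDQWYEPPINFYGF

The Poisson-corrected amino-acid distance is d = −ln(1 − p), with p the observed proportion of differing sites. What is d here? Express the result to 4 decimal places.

Mismatches occur at site 3 (Y↔T), site 6 (S↔I), site 7 (Q↔R), site 10 (T↔W), site 13 (Y↔A), site 15 (D↔G), site 17 (H↔K), site 20 (V↔E), site 29 (A↔D), site 32 (N↔Y), site 33 (A↔E).
p = 11/41 = 0.268293.
d = −ln(1 − 0.268293) = −ln(0.731707) = 0.3124.

0.3124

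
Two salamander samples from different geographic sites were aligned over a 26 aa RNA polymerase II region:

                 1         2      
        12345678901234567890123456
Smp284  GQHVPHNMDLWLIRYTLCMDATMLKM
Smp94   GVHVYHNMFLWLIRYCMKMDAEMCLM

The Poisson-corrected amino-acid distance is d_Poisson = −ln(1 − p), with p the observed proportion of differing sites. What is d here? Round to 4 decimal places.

0.4249

Differing sites — 2:Q/V; 5:P/Y; 9:D/F; 16:T/C; 17:L/M; 18:C/K; 22:T/E; 24:L/C; 25:K/L.
p = 9/26 = 0.346154.
d = −ln(1 − 0.346154) = −ln(0.653846) = 0.4249.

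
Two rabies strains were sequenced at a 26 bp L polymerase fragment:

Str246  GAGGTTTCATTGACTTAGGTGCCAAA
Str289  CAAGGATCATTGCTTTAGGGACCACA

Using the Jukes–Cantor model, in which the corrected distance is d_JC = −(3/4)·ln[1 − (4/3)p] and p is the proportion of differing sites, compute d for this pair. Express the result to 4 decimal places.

The sequences differ at positions 1 (G/C), 3 (G/A), 5 (T/G), 6 (T/A), 13 (A/C), 14 (C/T), 20 (T/G), 21 (G/A), 25 (A/C).
p = 9/26 = 0.346154.
d = −0.75 · ln(1 − (4/3)·0.346154) = −0.75 · ln(0.538461) = −0.75 · (-0.619040) = 0.4643.

0.4643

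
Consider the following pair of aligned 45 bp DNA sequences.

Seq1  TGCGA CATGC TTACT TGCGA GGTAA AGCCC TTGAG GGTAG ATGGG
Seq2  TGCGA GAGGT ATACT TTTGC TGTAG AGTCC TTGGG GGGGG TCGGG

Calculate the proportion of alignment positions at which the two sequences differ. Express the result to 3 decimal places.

0.333

The sequences differ at positions 6 (C/G), 8 (T/G), 10 (C/T), 11 (T/A), 17 (G/T), 18 (C/T), 20 (A/C), 21 (G/T), 25 (A/G), 28 (C/T), 34 (A/G), 38 (T/G), 39 (A/G), 41 (A/T), 42 (T/C).
There are 15 differences over 45 sites, so p = 15/45 = 0.333.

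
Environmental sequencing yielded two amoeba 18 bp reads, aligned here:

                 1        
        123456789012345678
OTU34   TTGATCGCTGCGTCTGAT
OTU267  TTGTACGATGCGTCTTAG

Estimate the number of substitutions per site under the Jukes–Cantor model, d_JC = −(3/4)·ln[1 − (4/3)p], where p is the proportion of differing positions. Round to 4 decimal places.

Mismatches occur at site 4 (A→T), site 5 (T→A), site 8 (C→A), site 16 (G→T), site 18 (T→G).
p = 5/18 = 0.277778.
d = −0.75 · ln(1 − (4/3)·0.277778) = −0.75 · ln(0.629629) = −0.75 · (-0.462625) = 0.3470.

0.3470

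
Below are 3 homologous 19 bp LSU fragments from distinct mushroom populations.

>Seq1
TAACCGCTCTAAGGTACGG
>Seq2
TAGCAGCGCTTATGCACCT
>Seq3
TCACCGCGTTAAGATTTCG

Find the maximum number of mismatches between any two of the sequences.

11

Pairwise Hamming distances:
  Seq1 vs Seq2: 8
  Seq1 vs Seq3: 7
  Seq2 vs Seq3: 11
The largest is 11, between Seq2 and Seq3.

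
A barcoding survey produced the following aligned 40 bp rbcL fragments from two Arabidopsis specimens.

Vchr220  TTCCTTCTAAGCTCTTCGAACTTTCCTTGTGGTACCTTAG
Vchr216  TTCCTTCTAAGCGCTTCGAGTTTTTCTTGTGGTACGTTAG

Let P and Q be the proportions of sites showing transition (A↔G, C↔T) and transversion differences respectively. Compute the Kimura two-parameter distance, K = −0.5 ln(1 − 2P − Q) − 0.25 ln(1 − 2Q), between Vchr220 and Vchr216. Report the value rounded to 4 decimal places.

0.1379

Differing sites — 13:T/G (Tv); 20:A/G (Ti); 21:C/T (Ti); 25:C/T (Ti); 36:C/G (Tv).
Of the 5 differences, 3 transitions and 2 transversions over 40 sites: P = 3/40 = 0.075000, Q = 2/40 = 0.050000.
d = −0.5·ln(0.800000) − 0.25·ln(0.900000) = −0.5·(-0.223144) − 0.25·(-0.105361) = 0.1379.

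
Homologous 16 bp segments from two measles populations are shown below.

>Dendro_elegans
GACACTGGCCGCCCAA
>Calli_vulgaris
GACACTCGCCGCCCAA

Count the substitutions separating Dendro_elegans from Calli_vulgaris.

Differing sites — 7:G/C.
That gives 1 mismatch out of 16 aligned sites, so the Hamming distance is 1.

1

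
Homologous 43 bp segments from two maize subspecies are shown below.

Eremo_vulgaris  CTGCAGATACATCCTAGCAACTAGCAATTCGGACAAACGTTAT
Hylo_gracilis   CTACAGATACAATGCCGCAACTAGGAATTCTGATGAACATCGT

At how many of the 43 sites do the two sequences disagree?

13

The sequences differ at positions 3 (G/A), 12 (T/A), 13 (C/T), 14 (C/G), 15 (T/C), 16 (A/C), 25 (C/G), 31 (G/T), 34 (C/T), 35 (A/G), 39 (G/A), 41 (T/C), 42 (A/G).
That gives 13 mismatches out of 43 aligned sites, so the Hamming distance is 13.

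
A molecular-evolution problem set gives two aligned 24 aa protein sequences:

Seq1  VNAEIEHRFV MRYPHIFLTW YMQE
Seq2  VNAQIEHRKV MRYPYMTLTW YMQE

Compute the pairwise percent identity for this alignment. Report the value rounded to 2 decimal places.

79.17%

Mismatches occur at site 4 (E↔Q), site 9 (F↔K), site 15 (H↔Y), site 16 (I↔M), site 17 (F↔T).
19 of the 24 sites match, so the percent identity is 19/24 × 100 = 79.17%.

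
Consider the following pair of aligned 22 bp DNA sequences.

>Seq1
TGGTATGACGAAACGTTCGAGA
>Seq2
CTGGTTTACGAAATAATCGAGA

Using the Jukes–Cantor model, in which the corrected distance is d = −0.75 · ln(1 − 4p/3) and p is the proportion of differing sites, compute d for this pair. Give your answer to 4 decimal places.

0.4975

The sequences differ at positions 1 (T/C), 2 (G/T), 4 (T/G), 5 (A/T), 7 (G/T), 14 (C/T), 15 (G/A), 16 (T/A).
p = 8/22 = 0.363636.
d = −0.75 · ln(1 − (4/3)·0.363636) = −0.75 · ln(0.515152) = −0.75 · (-0.663293) = 0.4975.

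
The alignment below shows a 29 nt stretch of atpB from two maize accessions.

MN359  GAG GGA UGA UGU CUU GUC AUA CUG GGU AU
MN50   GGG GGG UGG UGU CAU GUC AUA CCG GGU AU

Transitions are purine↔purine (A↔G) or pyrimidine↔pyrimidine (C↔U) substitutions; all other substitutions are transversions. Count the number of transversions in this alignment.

1

The sequences differ at positions 2 (A/G, transition), 6 (A/G, transition), 9 (A/G, transition), 14 (U/A, transversion), 23 (U/C, transition).
Of the 5 differences, 4 transitions and 1 transversion, so the answer is 1.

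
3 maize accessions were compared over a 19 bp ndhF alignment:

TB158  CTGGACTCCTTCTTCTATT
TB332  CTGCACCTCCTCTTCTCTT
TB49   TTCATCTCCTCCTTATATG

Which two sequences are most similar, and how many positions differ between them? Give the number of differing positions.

5

Pairwise Hamming distances:
  TB158 vs TB332: 5
  TB158 vs TB49: 7
  TB332 vs TB49: 11
The smallest is 5, between TB158 and TB332.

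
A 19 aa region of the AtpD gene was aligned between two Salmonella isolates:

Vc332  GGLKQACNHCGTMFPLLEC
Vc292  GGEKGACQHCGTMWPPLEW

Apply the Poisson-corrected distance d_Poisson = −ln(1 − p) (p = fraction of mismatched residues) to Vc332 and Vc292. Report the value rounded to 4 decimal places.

0.3795

The sequences differ at positions 3 (L/E), 5 (Q/G), 8 (N/Q), 14 (F/W), 16 (L/P), 19 (C/W).
p = 6/19 = 0.315789.
d = −ln(1 − 0.315789) = −ln(0.684211) = 0.3795.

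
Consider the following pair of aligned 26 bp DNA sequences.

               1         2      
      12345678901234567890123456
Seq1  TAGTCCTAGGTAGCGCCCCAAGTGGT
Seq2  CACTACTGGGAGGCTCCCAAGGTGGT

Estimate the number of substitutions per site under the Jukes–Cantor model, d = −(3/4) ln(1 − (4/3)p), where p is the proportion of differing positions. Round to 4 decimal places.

Mismatches occur at site 1 (T→C), site 3 (G→C), site 5 (C→A), site 8 (A→G), site 11 (T→A), site 12 (A→G), site 15 (G→T), site 19 (C→A), site 21 (A→G).
p = 9/26 = 0.346154.
d = −0.75 · ln(1 − (4/3)·0.346154) = −0.75 · ln(0.538461) = −0.75 · (-0.619040) = 0.4643.

0.4643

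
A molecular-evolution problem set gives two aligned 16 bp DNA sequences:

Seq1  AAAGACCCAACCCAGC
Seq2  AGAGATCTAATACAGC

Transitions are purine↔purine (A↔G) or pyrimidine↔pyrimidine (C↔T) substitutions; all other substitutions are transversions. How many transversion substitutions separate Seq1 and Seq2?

1

The sequences differ at positions 2 (A/G, transition), 6 (C/T, transition), 8 (C/T, transition), 11 (C/T, transition), 12 (C/A, transversion).
Of the 5 differences, 4 transitions and 1 transversion, so the answer is 1.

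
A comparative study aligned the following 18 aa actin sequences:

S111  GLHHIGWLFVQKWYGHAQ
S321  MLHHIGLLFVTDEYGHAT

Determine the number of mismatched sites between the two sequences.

6

Mismatches occur at site 1 (G/M), site 7 (W/L), site 11 (Q/T), site 12 (K/D), site 13 (W/E), site 18 (Q/T).
That gives 6 mismatches out of 18 aligned sites, so the Hamming distance is 6.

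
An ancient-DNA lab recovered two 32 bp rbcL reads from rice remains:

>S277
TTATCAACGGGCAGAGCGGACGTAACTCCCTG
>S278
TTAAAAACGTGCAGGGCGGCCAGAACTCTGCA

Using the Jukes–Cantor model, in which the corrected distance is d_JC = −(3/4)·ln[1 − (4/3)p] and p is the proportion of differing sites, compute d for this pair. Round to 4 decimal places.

Differing sites — 4:T/A; 5:C/A; 10:G/T; 15:A/G; 20:A/C; 22:G/A; 23:T/G; 29:C/T; 30:C/G; 31:T/C; 32:G/A.
p = 11/32 = 0.343750.
d = −0.75 · ln(1 − (4/3)·0.343750) = −0.75 · ln(0.541667) = −0.75 · (-0.613104) = 0.4598.

0.4598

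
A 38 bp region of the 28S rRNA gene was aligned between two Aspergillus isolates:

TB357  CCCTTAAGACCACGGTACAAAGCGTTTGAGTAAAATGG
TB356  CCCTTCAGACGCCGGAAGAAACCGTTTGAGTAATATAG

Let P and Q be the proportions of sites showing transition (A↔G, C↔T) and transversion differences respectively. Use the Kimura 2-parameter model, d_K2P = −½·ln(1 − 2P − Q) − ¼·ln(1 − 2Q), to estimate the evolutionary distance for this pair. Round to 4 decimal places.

Differing sites — 6:A/C (Tv); 11:C/G (Tv); 12:A/C (Tv); 16:T/A (Tv); 18:C/G (Tv); 22:G/C (Tv); 34:A/T (Tv); 37:G/A (Ti).
Of the 8 differences, 1 transition and 7 transversions over 38 sites: P = 1/38 = 0.026316, Q = 7/38 = 0.184211.
d = −0.5·ln(0.763157) − 0.25·ln(0.631578) = −0.5·(-0.270292) − 0.25·(-0.459534) = 0.2500.

0.2500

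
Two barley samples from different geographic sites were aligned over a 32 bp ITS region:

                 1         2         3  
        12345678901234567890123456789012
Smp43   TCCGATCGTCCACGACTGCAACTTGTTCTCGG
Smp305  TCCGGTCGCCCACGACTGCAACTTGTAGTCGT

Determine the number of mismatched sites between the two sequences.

5

The sequences differ at positions 5 (A/G), 9 (T/C), 27 (T/A), 28 (C/G), 32 (G/T).
That gives 5 mismatches out of 32 aligned sites, so the Hamming distance is 5.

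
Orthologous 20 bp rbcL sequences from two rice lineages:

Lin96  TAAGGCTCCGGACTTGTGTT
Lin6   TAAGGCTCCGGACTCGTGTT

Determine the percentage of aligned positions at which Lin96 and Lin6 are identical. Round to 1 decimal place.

The sequences differ at position 15 (T/C).
19 of the 20 sites match, so the percent identity is 19/20 × 100 = 95.0%.

95.0%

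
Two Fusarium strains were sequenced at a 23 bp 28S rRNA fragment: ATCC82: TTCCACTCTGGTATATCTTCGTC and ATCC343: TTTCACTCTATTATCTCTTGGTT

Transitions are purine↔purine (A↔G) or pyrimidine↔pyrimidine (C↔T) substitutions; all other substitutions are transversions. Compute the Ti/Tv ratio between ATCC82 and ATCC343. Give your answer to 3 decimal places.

Differing sites — 3:C/T (Ti); 10:G/A (Ti); 11:G/T (Tv); 15:A/C (Tv); 20:C/G (Tv); 23:C/T (Ti).
Of the 6 differences, 3 transitions and 3 transversions, so Ti/Tv = 3/3 = 1.000.

1.000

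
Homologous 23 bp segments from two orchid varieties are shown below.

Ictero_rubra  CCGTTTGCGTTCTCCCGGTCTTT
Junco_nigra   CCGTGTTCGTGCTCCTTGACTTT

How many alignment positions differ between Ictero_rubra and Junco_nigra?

Mismatches occur at site 5 (T→G), site 7 (G→T), site 11 (T→G), site 16 (C→T), site 17 (G→T), site 19 (T→A).
That gives 6 mismatches out of 23 aligned sites, so the Hamming distance is 6.

6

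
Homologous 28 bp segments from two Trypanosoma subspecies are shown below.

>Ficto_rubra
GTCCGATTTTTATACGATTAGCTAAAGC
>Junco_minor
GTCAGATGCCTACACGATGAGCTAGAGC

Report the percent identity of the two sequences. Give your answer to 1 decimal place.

75.0%

The sequences differ at positions 4 (C/A), 8 (T/G), 9 (T/C), 10 (T/C), 13 (T/C), 19 (T/G), 25 (A/G).
21 of the 28 sites match, so the percent identity is 21/28 × 100 = 75.0%.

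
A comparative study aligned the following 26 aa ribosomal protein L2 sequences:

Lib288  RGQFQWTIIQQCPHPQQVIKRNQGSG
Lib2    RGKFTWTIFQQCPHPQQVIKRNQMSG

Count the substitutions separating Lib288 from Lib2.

4

The sequences differ at positions 3 (Q/K), 5 (Q/T), 9 (I/F), 24 (G/M).
That gives 4 mismatches out of 26 aligned sites, so the Hamming distance is 4.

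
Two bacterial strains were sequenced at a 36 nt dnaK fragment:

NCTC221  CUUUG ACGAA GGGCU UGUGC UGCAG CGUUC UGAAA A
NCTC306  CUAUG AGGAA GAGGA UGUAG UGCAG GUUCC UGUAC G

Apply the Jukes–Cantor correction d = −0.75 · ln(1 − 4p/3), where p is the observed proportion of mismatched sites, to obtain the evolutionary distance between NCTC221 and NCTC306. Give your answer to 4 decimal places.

Mismatches occur at site 3 (U/A), site 7 (C/G), site 12 (G/A), site 14 (C/G), site 15 (U/A), site 19 (G/A), site 20 (C/G), site 26 (C/G), site 27 (G/U), site 29 (U/C), site 33 (A/U), site 35 (A/C), site 36 (A/G).
p = 13/36 = 0.361111.
d = −0.75 · ln(1 − (4/3)·0.361111) = −0.75 · ln(0.518519) = −0.75 · (-0.656779) = 0.4926.

0.4926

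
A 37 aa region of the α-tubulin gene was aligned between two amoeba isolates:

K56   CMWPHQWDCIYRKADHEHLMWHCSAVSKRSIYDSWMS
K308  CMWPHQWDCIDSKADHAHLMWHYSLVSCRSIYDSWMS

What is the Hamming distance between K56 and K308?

6

The sequences differ at positions 11 (Y/D), 12 (R/S), 17 (E/A), 23 (C/Y), 25 (A/L), 28 (K/C).
That gives 6 mismatches out of 37 aligned sites, so the Hamming distance is 6.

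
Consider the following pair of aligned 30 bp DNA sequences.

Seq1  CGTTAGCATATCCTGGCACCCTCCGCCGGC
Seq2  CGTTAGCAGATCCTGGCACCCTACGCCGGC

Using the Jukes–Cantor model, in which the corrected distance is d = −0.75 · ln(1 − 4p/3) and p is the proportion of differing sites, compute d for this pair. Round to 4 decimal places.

0.0698

Mismatches occur at site 9 (T/G), site 23 (C/A).
p = 2/30 = 0.066667.
d = −0.75 · ln(1 − (4/3)·0.066667) = −0.75 · ln(0.911111) = −0.75 · (-0.093091) = 0.0698.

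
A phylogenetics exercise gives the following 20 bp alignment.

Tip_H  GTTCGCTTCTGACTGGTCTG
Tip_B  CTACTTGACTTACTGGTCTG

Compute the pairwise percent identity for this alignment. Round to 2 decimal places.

65.00%

Differing sites — 1:G/C; 3:T/A; 5:G/T; 6:C/T; 7:T/G; 8:T/A; 11:G/T.
13 of the 20 sites match, so the percent identity is 13/20 × 100 = 65.00%.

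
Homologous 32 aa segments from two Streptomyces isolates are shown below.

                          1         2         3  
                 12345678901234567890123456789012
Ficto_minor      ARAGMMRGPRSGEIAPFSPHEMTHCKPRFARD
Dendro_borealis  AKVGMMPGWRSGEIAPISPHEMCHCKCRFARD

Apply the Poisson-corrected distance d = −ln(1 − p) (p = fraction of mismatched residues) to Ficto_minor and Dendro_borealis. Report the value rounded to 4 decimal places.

The sequences differ at positions 2 (R/K), 3 (A/V), 7 (R/P), 9 (P/W), 17 (F/I), 23 (T/C), 27 (P/C).
p = 7/32 = 0.218750.
d = −ln(1 − 0.218750) = −ln(0.781250) = 0.2469.

0.2469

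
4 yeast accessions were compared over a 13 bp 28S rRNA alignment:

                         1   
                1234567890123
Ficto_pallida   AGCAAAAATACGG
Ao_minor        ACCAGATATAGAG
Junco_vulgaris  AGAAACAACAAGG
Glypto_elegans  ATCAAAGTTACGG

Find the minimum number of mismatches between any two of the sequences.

Pairwise Hamming distances:
  Ficto_pallida vs Ao_minor: 5
  Ficto_pallida vs Junco_vulgaris: 4
  Ficto_pallida vs Glypto_elegans: 3
  Ao_minor vs Junco_vulgaris: 8
  Ao_minor vs Glypto_elegans: 6
  Junco_vulgaris vs Glypto_elegans: 7
The smallest is 3, between Ficto_pallida and Glypto_elegans.

3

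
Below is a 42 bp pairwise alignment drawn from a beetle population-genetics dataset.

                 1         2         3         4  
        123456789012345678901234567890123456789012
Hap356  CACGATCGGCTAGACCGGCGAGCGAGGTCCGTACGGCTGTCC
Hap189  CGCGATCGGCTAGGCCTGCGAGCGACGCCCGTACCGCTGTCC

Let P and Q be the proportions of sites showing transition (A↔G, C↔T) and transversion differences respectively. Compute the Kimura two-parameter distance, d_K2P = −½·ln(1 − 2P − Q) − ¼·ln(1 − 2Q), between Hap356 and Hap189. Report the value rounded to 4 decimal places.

Differing sites — 2:A/G (Ti); 14:A/G (Ti); 17:G/T (Tv); 26:G/C (Tv); 28:T/C (Ti); 35:G/C (Tv).
Of the 6 differences, 3 transitions and 3 transversions over 42 sites: P = 3/42 = 0.071429, Q = 3/42 = 0.071429.
d = −0.5·ln(0.785713) − 0.25·ln(0.857142) = −0.5·(-0.241164) − 0.25·(-0.154152) = 0.1591.

0.1591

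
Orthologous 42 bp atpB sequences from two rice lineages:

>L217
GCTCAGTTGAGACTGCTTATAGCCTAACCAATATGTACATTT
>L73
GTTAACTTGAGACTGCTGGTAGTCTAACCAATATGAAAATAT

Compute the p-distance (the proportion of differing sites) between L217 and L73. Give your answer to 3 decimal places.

0.214

Differing sites — 2:C/T; 4:C/A; 6:G/C; 18:T/G; 19:A/G; 23:C/T; 36:T/A; 38:C/A; 41:T/A.
There are 9 differences over 42 sites, so p = 9/42 = 0.214.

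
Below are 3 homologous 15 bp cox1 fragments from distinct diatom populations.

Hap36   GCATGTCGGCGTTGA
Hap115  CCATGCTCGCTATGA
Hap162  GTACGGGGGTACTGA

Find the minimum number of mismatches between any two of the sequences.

Pairwise Hamming distances:
  Hap36 vs Hap115: 6
  Hap36 vs Hap162: 7
  Hap115 vs Hap162: 9
The smallest is 6, between Hap36 and Hap115.

6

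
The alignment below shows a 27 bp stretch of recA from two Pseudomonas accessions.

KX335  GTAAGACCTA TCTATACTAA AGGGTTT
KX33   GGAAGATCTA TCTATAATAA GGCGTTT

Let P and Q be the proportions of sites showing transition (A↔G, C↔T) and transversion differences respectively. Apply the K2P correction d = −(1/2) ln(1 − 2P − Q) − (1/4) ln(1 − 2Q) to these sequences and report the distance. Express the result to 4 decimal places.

0.2129

Differing sites — 2:T/G (Tv); 7:C/T (Ti); 17:C/A (Tv); 21:A/G (Ti); 23:G/C (Tv).
Of the 5 differences, 2 transitions and 3 transversions over 27 sites: P = 2/27 = 0.074074, Q = 3/27 = 0.111111.
d = −0.5·ln(0.740741) − 0.25·ln(0.777778) = −0.5·(-0.300104) − 0.25·(-0.251314) = 0.2129.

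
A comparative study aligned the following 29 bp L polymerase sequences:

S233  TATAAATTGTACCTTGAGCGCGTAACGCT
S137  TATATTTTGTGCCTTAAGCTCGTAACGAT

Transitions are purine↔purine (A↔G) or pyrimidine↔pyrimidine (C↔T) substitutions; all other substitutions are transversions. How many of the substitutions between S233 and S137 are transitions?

2

Mismatches occur at site 5 (A/T, transversion), site 6 (A/T, transversion), site 11 (A/G, transition), site 16 (G/A, transition), site 20 (G/T, transversion), site 28 (C/A, transversion).
Of the 6 differences, 2 transitions and 4 transversions, so the answer is 2.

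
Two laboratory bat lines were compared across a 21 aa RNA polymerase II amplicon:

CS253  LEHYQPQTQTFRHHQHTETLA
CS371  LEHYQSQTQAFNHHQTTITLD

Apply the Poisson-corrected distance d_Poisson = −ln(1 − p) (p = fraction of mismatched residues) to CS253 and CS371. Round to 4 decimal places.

0.3365

Mismatches occur at site 6 (P↔S), site 10 (T↔A), site 12 (R↔N), site 16 (H↔T), site 18 (E↔I), site 21 (A↔D).
p = 6/21 = 0.285714.
d = −ln(1 − 0.285714) = −ln(0.714286) = 0.3365.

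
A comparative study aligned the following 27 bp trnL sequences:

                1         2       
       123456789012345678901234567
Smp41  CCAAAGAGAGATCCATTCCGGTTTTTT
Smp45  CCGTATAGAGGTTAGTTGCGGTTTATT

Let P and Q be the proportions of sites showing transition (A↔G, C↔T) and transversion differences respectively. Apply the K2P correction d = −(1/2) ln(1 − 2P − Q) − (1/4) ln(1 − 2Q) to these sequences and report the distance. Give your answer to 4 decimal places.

0.4440

Differing sites — 3:A/G (Ti); 4:A/T (Tv); 6:G/T (Tv); 11:A/G (Ti); 13:C/T (Ti); 14:C/A (Tv); 15:A/G (Ti); 18:C/G (Tv); 25:T/A (Tv).
Of the 9 differences, 4 transitions and 5 transversions over 27 sites: P = 4/27 = 0.148148, Q = 5/27 = 0.185185.
d = −0.5·ln(0.518519) − 0.25·ln(0.629630) = −0.5·(-0.656779) − 0.25·(-0.462623) = 0.4440.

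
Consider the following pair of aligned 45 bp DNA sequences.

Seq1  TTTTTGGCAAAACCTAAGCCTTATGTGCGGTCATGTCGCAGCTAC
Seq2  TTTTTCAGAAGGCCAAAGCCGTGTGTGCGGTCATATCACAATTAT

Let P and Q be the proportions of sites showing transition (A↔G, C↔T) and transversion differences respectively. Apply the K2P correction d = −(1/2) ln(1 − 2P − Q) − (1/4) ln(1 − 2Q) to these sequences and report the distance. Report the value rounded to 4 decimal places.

The sequences differ at positions 6 (G/C, transversion), 7 (G/A, transition), 8 (C/G, transversion), 11 (A/G, transition), 12 (A/G, transition), 15 (T/A, transversion), 21 (T/G, transversion), 23 (A/G, transition), 35 (G/A, transition), 38 (G/A, transition), 41 (G/A, transition), 42 (C/T, transition), 45 (C/T, transition).
Of the 13 differences, 9 transitions and 4 transversions over 45 sites: P = 9/45 = 0.200000, Q = 4/45 = 0.088889.
d = −0.5·ln(0.511111) − 0.25·ln(0.822222) = −0.5·(-0.671168) − 0.25·(-0.195745) = 0.3845.

0.3845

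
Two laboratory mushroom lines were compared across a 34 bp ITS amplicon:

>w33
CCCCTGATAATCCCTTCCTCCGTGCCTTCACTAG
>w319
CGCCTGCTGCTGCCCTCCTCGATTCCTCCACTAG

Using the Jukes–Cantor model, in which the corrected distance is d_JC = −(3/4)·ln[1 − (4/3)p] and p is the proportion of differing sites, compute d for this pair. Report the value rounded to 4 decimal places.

0.3734

Mismatches occur at site 2 (C↔G), site 7 (A↔C), site 9 (A↔G), site 10 (A↔C), site 12 (C↔G), site 15 (T↔C), site 21 (C↔G), site 22 (G↔A), site 24 (G↔T), site 28 (T↔C).
p = 10/34 = 0.294118.
d = −0.75 · ln(1 − (4/3)·0.294118) = −0.75 · ln(0.607843) = −0.75 · (-0.497839) = 0.3734.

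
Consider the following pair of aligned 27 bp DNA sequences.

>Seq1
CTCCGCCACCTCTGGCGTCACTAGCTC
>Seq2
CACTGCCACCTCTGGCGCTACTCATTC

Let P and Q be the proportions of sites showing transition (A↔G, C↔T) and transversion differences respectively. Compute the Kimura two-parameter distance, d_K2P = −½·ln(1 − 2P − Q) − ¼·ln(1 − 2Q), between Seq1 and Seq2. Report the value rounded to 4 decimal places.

0.3340

Differing sites — 2:T/A (Tv); 4:C/T (Ti); 18:T/C (Ti); 19:C/T (Ti); 23:A/C (Tv); 24:G/A (Ti); 25:C/T (Ti).
Of the 7 differences, 5 transitions and 2 transversions over 27 sites: P = 5/27 = 0.185185, Q = 2/27 = 0.074074.
d = −0.5·ln(0.555556) − 0.25·ln(0.851852) = −0.5·(-0.587786) − 0.25·(-0.160342) = 0.3340.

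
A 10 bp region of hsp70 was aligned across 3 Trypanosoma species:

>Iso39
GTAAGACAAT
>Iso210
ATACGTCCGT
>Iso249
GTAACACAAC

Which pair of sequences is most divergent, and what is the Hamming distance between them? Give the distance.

7

Pairwise Hamming distances:
  Iso39 vs Iso210: 5
  Iso39 vs Iso249: 2
  Iso210 vs Iso249: 7
The largest is 7, between Iso210 and Iso249.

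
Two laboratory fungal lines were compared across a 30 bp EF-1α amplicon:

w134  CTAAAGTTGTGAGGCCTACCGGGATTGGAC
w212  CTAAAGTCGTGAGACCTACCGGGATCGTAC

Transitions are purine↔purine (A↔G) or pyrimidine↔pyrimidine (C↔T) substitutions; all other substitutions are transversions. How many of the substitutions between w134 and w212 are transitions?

Mismatches occur at site 8 (T→C, transition), site 14 (G→A, transition), site 26 (T→C, transition), site 28 (G→T, transversion).
Of the 4 differences, 3 transitions and 1 transversion, so the answer is 3.

3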